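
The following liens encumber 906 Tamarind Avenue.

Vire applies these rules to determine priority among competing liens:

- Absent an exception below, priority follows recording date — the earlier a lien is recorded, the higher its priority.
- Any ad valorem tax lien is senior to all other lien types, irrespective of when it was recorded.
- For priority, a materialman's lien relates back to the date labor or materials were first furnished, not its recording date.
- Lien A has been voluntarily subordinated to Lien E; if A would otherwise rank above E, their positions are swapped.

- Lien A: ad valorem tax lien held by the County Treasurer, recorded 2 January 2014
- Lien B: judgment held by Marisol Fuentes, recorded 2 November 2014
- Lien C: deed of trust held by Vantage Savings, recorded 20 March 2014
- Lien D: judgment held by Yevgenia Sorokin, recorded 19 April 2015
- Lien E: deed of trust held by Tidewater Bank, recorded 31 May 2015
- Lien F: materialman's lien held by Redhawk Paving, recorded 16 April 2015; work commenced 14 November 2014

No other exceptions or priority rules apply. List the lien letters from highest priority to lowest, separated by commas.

E, C, B, F, D, A

First, effective dates: F's effective date is 14 November 2014, when work began.
A is an ad valorem tax lien, so it outranks all other liens regardless of date.
The other liens, earliest effective date first: C (20 March 2014), B (2 November 2014), F (14 November 2014), D (19 April 2015), E (31 May 2015).
The subordination applies — A was senior to E — so A and E swap.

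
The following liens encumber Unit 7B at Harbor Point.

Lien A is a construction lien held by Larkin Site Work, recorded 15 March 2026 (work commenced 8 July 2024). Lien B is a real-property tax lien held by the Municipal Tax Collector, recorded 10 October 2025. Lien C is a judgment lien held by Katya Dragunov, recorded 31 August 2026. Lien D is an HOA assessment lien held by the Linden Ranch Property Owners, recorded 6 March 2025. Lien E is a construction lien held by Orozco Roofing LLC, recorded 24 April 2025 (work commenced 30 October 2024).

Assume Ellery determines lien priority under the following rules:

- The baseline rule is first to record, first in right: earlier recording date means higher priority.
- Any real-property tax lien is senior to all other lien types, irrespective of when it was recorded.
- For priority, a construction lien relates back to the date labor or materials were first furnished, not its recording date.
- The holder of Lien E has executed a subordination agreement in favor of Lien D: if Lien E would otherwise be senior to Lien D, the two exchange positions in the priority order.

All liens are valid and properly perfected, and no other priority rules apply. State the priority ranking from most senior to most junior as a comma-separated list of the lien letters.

B, A, D, E, C

Adjusting effective dates: A relates back to 8 July 2024 (work commenced); E is treated as recorded 30 October 2024, the work-commencement date.
B is a real-property tax lien and takes priority over every other lien.
Among the remaining liens, by effective date: A (8 July 2024), E (30 October 2024), D (6 March 2025), C (31 August 2026).
E would otherwise be senior to D, so under the subordination agreement E and D exchange positions.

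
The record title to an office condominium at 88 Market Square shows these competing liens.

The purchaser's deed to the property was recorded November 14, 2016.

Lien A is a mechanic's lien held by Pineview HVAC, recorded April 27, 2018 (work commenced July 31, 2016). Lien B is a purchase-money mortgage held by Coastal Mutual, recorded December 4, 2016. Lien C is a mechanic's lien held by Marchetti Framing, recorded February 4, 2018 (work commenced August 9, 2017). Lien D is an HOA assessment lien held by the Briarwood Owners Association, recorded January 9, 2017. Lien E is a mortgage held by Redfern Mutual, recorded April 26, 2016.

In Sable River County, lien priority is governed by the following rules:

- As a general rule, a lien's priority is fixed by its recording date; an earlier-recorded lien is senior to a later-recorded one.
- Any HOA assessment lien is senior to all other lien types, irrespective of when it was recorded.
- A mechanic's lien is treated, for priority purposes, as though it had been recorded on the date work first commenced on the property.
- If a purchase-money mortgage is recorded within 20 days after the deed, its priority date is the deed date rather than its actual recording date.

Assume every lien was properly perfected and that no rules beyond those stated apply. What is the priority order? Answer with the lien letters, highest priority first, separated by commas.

Effective dates after the stated exceptions: A's effective date is July 31, 2016, when work began; B's effective date is the deed date, November 14, 2016; C's effective date is August 9, 2017, when work began.
D is an HOA assessment lien and takes priority over every other lien.
Remaining liens by effective date: E (April 26, 2016), A (July 31, 2016), B (November 14, 2016), C (August 9, 2017).

D, E, A, B, C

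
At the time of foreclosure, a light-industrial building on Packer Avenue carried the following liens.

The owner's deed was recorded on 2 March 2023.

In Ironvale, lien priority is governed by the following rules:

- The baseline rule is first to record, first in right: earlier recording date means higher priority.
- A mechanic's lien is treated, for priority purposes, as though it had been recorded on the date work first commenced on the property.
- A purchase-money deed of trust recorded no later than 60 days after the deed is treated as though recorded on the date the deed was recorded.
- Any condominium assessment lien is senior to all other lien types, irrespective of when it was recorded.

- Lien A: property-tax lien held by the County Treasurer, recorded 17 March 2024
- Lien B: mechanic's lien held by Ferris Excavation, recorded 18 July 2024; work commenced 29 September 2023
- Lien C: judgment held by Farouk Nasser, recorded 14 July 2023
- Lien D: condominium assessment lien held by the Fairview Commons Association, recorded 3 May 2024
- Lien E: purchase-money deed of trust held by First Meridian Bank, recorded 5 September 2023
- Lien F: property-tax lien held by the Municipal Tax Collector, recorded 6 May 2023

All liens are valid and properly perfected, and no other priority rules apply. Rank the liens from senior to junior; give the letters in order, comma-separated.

D, F, C, E, B, A

Effective dates after the stated exceptions: B relates back to 29 September 2023 (work commenced); E was recorded 187 days after the deed — beyond 60 days — so no relation-back applies.
D is a condominium assessment lien and takes priority over every other lien.
Among the remaining liens, by effective date: F (6 May 2023), C (14 July 2023), E (5 September 2023), B (29 September 2023), A (17 March 2024).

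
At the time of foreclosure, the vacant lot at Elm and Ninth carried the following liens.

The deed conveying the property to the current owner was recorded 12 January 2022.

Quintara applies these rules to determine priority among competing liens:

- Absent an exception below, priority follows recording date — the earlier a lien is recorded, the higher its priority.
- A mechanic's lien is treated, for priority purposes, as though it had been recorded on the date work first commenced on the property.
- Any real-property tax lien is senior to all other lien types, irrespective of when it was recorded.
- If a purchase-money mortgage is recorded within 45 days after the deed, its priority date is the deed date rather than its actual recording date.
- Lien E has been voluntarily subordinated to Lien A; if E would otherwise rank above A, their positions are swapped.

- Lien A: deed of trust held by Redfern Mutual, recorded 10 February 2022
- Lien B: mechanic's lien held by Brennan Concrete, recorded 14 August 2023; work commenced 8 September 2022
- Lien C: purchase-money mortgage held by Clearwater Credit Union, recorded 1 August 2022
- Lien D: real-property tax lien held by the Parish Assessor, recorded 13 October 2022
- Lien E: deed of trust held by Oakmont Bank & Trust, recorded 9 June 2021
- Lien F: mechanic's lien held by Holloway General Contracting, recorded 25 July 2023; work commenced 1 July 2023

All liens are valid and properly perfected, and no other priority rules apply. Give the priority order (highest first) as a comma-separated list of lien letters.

Effective dates after the stated exceptions: B relates back to 8 September 2022 (work commenced); C missed the 45-day window (201 days after the deed), so its recording date stands; F is treated as recorded 1 July 2023, the work-commencement date.
D, as a real-property tax lien, has superpriority and ranks first.
Remaining liens by effective date: E (9 June 2021), A (10 February 2022), C (1 August 2022), B (8 September 2022), F (1 July 2023).
Because E would otherwise rank above A, the subordination swaps them.

D, A, E, C, B, F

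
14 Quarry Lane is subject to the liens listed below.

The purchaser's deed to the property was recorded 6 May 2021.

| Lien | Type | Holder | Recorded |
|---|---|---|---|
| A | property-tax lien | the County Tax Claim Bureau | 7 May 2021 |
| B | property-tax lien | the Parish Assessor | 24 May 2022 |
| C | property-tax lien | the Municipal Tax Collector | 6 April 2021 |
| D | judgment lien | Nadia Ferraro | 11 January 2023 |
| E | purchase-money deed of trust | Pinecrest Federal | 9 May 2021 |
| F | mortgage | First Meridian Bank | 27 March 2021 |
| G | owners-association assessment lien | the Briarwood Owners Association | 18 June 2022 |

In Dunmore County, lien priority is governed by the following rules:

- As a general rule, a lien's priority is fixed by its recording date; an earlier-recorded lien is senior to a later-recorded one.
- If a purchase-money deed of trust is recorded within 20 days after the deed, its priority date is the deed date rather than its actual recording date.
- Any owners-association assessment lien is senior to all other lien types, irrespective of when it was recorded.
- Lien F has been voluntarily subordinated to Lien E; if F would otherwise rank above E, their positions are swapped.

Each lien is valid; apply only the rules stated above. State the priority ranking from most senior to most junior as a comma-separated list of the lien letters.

G, E, C, F, A, B, D

Effective dates: E's effective date is the deed date, 6 May 2021.
G is an owners-association assessment lien, so it outranks all other liens regardless of date.
The other liens, earliest effective date first: F (27 March 2021), C (6 April 2021), E (6 May 2021), A (7 May 2021), B (24 May 2022), D (11 January 2023).
Because F would otherwise rank above E, the subordination swaps them.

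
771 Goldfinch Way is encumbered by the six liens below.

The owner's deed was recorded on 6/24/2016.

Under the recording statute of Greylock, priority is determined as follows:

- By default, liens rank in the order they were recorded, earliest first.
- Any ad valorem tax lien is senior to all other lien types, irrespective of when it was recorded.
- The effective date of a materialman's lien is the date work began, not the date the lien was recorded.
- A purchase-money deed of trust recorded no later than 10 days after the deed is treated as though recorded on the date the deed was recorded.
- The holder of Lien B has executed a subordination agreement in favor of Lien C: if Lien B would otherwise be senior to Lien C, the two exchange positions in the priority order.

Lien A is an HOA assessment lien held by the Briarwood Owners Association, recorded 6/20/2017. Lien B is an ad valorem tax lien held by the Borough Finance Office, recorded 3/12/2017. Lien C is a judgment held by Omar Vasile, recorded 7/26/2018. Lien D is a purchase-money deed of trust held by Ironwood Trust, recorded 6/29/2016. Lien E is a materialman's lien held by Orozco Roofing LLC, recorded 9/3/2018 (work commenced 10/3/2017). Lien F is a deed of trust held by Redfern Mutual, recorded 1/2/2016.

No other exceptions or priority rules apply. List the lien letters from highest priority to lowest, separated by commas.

C, F, D, A, E, B

First, effective dates: D was recorded within the 10-day window, so its effective date is the deed date 6/24/2016; E's effective date is 10/3/2017, when work began.
As an ad valorem tax lien, B is senior to every other lien.
Ordering the rest by effective date: F (1/2/2016), D (6/24/2016), A (6/20/2017), E (10/3/2017), C (7/26/2018).
B would otherwise be senior to C, so under the subordination agreement B and C exchange positions.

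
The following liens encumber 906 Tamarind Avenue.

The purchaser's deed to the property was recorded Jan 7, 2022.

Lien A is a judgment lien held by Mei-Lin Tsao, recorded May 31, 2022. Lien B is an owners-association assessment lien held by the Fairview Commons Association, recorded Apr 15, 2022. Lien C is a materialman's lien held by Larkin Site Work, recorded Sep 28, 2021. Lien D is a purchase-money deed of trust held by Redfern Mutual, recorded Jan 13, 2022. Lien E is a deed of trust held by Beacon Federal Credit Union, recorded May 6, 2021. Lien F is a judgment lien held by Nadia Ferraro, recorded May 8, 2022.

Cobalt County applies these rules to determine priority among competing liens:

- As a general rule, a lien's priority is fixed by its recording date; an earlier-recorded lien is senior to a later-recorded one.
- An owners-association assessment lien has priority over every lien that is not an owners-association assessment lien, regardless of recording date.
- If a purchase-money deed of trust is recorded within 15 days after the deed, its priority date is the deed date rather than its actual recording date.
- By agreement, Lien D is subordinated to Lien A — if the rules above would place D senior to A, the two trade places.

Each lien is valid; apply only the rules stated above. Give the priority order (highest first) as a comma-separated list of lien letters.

First, effective dates: D was recorded within the 15-day window, so its effective date is the deed date Jan 7, 2022.
B is an owners-association assessment lien, so it outranks all other liens regardless of date.
Remaining liens by effective date: E (May 6, 2021), C (Sep 28, 2021), D (Jan 7, 2022), F (May 8, 2022), A (May 31, 2022).
D is senior to A before the subordination, so the two trade places.

B, E, C, A, F, D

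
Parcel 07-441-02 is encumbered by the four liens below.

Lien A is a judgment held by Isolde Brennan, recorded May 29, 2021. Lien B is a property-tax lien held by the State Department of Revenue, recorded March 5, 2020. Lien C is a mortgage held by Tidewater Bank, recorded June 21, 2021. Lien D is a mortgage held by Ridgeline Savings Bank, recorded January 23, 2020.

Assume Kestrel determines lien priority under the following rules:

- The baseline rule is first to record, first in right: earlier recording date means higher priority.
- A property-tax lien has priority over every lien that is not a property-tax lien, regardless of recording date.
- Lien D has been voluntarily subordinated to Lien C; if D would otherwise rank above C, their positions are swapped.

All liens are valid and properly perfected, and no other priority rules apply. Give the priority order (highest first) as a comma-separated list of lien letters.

As a property-tax lien, B is senior to every other lien.
Among the remaining liens, by effective date: D (January 23, 2020), A (May 29, 2021), C (June 21, 2021).
The subordination applies — D was senior to C — so D and C swap.

B, C, A, D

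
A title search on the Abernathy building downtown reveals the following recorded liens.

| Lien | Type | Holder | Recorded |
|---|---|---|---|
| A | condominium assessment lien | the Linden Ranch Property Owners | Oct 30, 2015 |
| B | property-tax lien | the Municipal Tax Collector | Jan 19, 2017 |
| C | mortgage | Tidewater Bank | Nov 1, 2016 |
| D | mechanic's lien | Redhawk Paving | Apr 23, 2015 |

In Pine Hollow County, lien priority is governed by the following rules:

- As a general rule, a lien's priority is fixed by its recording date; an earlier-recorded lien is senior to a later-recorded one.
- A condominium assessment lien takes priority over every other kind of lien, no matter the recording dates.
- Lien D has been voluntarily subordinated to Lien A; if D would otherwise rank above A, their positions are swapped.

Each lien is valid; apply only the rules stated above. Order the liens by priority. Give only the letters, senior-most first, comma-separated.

As a condominium assessment lien, A is senior to every other lien.
The other liens, earliest effective date first: D (Apr 23, 2015), C (Nov 1, 2016), B (Jan 19, 2017).
D already ranks below A; the subordination has no effect.

A, D, C, B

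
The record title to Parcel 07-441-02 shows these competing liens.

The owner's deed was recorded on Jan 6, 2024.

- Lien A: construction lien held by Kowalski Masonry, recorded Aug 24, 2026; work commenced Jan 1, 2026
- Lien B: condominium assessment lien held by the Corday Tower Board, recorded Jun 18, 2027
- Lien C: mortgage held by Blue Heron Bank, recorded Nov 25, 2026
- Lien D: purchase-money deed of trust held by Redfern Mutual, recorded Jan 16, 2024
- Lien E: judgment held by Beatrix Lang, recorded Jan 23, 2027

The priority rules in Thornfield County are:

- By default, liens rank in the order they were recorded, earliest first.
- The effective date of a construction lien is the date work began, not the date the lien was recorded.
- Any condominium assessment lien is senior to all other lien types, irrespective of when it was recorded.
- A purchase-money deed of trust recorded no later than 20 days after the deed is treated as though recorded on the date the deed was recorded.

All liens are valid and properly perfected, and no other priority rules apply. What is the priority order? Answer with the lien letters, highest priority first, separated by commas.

First, effective dates: A relates back to Jan 1, 2026 (work commenced); D's effective date is the deed date, Jan 6, 2024.
B, as a condominium assessment lien, has superpriority and ranks first.
Among the remaining liens, by effective date: D (Jan 6, 2024), A (Jan 1, 2026), C (Nov 25, 2026), E (Jan 23, 2027).

B, D, A, C, E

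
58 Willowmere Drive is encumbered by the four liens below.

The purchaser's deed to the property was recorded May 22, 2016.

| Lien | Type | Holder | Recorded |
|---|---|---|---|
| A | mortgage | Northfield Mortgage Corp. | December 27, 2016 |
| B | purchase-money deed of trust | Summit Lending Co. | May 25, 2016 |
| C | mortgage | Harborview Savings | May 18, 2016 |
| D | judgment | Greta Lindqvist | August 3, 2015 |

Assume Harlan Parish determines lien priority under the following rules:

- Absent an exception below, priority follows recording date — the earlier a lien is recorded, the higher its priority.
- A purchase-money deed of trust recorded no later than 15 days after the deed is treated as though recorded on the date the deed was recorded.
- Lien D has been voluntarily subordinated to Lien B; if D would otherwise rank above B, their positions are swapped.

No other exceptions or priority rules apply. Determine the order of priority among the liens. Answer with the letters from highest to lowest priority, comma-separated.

Effective dates after the stated exceptions: B's effective date is the deed date, May 22, 2016.
Ordering by effective date: D (August 3, 2015), C (May 18, 2016), B (May 22, 2016), A (December 27, 2016).
The subordination applies — D was senior to B — so D and B swap.

B, C, D, A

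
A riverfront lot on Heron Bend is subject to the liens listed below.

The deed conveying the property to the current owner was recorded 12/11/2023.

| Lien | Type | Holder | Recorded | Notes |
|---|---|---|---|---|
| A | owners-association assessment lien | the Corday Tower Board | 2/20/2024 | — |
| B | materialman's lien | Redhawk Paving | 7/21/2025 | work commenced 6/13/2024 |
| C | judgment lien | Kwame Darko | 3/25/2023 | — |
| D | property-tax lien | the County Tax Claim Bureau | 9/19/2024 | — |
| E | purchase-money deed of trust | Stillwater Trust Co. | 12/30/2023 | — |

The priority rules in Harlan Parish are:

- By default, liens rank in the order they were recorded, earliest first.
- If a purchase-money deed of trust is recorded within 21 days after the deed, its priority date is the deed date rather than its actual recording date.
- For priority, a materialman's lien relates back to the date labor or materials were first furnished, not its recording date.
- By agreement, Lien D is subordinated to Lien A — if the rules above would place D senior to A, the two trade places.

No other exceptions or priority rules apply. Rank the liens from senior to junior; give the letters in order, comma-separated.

First, effective dates: B's effective date is 6/13/2024, when work began; E's effective date is the deed date, 12/11/2023.
By effective date: C (3/25/2023), E (12/11/2023), A (2/20/2024), B (6/13/2024), D (9/19/2024).
D is already junior to A, so the subordination agreement changes nothing.

C, E, A, B, D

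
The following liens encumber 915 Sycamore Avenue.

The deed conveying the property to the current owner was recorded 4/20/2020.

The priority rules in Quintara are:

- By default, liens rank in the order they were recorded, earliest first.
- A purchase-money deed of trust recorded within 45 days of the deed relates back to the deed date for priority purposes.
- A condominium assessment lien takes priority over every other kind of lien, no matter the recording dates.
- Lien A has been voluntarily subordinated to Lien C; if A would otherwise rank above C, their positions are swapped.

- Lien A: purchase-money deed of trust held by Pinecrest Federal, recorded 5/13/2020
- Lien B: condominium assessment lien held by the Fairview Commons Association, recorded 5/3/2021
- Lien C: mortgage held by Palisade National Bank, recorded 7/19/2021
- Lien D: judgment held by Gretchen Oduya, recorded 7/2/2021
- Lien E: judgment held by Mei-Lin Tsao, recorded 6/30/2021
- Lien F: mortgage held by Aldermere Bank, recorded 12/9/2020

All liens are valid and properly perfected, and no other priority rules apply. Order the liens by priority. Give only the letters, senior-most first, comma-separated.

First, effective dates: A's effective date is the deed date, 4/20/2020.
B is a condominium assessment lien and takes priority over every other lien.
Remaining liens by effective date: A (4/20/2020), F (12/9/2020), E (6/30/2021), D (7/2/2021), C (7/19/2021).
A would otherwise be senior to C, so under the subordination agreement A and C exchange positions.

B, C, F, E, D, A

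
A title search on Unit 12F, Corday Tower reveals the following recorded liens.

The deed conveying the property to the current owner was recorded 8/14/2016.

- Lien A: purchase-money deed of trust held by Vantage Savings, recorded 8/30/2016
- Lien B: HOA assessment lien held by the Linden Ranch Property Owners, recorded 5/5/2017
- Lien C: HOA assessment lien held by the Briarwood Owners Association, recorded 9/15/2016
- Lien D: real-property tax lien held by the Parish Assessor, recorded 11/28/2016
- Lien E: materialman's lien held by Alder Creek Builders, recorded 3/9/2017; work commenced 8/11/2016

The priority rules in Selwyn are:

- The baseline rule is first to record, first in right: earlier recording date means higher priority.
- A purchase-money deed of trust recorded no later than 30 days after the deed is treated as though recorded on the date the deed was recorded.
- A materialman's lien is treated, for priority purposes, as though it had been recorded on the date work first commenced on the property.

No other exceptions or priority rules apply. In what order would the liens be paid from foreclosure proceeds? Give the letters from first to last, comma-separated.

Effective dates: A's effective date is the deed date, 8/14/2016; E is treated as recorded 8/11/2016, the work-commencement date.
By effective date: E (8/11/2016), A (8/14/2016), C (9/15/2016), D (11/28/2016), B (5/5/2017).

E, A, C, D, B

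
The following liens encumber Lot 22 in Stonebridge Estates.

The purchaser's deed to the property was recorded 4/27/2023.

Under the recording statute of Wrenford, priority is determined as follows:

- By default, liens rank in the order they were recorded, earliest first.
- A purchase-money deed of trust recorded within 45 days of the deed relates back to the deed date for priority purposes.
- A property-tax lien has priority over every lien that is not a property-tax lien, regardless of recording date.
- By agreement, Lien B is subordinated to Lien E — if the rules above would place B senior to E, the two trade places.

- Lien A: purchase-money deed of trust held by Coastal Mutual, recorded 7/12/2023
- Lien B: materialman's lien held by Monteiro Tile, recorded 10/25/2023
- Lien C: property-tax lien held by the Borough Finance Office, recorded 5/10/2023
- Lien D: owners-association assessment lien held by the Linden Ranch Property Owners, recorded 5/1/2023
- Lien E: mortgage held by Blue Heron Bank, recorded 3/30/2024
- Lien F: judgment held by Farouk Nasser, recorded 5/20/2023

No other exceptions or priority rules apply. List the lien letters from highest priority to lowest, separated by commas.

C, D, F, A, E, B

Adjusting effective dates: A was recorded 76 days after the deed — beyond 45 days — so no relation-back applies.
C is a property-tax lien, so it outranks all other liens regardless of date.
Among the remaining liens, by effective date: D (5/1/2023), F (5/20/2023), A (7/12/2023), B (10/25/2023), E (3/30/2024).
Because B would otherwise rank above E, the subordination swaps them.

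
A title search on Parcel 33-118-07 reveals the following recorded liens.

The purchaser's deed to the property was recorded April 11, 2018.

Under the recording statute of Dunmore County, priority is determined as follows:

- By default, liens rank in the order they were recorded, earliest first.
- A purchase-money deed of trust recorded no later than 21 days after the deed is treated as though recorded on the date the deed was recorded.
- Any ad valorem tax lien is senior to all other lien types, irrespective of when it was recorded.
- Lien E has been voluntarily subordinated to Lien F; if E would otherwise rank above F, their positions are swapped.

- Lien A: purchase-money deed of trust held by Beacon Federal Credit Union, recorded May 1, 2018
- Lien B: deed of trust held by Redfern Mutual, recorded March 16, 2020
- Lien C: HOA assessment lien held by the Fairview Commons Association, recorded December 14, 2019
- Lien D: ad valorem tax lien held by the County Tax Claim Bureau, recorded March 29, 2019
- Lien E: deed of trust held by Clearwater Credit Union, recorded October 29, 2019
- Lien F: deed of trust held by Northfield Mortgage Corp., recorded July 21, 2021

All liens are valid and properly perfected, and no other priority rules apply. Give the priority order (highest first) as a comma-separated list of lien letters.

D, A, F, C, B, E

First, effective dates: A's effective date is the deed date, April 11, 2018.
D is an ad valorem tax lien and takes priority over every other lien.
Among the remaining liens, by effective date: A (April 11, 2018), E (October 29, 2019), C (December 14, 2019), B (March 16, 2020), F (July 21, 2021).
E would otherwise be senior to F, so under the subordination agreement E and F exchange positions.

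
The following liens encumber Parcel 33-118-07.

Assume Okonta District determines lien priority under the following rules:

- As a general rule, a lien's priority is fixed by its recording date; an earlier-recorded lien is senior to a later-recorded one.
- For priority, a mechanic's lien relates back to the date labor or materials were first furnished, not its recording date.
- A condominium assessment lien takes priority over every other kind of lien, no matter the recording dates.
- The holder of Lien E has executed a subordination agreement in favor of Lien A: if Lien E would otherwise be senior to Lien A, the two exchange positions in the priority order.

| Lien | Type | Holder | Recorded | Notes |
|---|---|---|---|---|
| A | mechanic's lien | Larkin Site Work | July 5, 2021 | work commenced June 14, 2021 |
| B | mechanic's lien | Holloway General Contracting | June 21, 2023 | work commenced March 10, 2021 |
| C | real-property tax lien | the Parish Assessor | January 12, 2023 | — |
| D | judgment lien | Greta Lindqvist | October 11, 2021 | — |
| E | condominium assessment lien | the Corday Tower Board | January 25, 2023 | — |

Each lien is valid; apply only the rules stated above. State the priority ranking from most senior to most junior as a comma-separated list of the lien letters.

A, B, E, D, C

Adjusting effective dates: A's effective date is June 14, 2021, when work began; B relates back to March 10, 2021 (work commenced).
E, as a condominium assessment lien, has superpriority and ranks first.
The other liens, earliest effective date first: B (March 10, 2021), A (June 14, 2021), D (October 11, 2021), C (January 12, 2023).
Because E would otherwise rank above A, the subordination swaps them.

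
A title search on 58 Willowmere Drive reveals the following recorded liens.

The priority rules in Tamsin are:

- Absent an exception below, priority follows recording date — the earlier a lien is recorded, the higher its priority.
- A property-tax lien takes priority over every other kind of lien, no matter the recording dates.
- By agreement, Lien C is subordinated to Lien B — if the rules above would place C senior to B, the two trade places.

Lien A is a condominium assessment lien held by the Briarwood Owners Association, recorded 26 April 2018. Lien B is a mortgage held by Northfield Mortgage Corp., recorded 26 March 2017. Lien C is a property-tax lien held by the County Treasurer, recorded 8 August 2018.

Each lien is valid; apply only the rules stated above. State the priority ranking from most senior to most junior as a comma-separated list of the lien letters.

B, C, A

C is a property-tax lien and takes priority over every other lien.
Among the remaining liens, by effective date: B (26 March 2017), A (26 April 2018).
Because C would otherwise rank above B, the subordination swaps them.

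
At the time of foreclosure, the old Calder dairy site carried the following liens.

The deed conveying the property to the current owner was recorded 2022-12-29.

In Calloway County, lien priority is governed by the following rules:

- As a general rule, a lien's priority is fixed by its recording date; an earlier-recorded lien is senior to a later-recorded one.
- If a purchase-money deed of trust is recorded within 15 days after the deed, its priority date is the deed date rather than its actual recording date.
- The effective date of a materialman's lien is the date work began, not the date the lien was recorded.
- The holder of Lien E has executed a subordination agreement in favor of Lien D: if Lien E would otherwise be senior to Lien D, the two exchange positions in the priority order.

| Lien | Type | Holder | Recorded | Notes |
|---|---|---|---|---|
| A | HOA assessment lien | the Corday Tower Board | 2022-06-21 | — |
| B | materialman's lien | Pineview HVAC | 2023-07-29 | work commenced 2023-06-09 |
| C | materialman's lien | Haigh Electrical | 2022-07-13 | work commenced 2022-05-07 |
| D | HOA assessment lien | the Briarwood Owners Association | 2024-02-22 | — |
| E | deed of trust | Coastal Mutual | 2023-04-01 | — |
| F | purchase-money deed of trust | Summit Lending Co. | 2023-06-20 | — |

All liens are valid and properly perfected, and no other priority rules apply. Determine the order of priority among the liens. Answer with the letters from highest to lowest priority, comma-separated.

C, A, D, B, F, E

Effective dates after the stated exceptions: B is treated as recorded 2023-06-09, the work-commencement date; C relates back to 2022-05-07 (work commenced); F was recorded 173 days after the deed, outside the 15-day window, so it keeps its recording date.
Sorted by effective date: C (2022-05-07), A (2022-06-21), E (2023-04-01), B (2023-06-09), F (2023-06-20), D (2024-02-22).
E is senior to D before the subordination, so the two trade places.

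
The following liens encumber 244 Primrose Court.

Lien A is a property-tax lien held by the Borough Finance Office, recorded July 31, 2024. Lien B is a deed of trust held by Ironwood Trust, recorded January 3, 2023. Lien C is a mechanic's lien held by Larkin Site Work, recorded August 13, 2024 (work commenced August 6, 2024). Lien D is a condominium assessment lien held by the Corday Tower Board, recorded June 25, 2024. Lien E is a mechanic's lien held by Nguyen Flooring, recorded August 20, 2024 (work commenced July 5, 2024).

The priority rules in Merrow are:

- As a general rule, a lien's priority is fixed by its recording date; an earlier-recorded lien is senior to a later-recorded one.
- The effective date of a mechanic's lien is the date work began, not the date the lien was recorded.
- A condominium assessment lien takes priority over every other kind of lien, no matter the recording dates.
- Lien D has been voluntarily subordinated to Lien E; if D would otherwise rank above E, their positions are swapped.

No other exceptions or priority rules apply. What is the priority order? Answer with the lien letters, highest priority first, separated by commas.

First, effective dates: C's effective date is August 6, 2024, when work began; E is treated as recorded July 5, 2024, the work-commencement date.
D is a condominium assessment lien and takes priority over every other lien.
Remaining liens by effective date: B (January 3, 2023), E (July 5, 2024), A (July 31, 2024), C (August 6, 2024).
The subordination applies — D was senior to E — so D and E swap.

E, B, D, A, C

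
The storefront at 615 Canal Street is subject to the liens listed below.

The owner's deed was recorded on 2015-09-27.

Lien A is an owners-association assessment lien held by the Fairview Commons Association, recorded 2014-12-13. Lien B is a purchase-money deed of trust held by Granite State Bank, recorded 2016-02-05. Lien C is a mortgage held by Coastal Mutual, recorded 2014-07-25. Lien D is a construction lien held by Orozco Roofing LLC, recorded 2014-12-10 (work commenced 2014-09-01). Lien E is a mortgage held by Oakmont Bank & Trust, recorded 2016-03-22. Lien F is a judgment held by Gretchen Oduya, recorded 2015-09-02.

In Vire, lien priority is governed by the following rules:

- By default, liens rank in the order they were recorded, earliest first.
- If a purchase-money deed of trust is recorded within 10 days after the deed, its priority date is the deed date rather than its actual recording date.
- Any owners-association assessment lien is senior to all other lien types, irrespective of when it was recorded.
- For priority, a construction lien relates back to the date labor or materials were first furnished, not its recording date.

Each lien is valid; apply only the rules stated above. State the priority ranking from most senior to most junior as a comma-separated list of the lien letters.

A, C, D, F, B, E

Effective dates after the stated exceptions: B was recorded 131 days after the deed — beyond 10 days — so no relation-back applies; D relates back to 2014-09-01 (work commenced).
As an owners-association assessment lien, A is senior to every other lien.
Among the remaining liens, by effective date: C (2014-07-25), D (2014-09-01), F (2015-09-02), B (2016-02-05), E (2016-03-22).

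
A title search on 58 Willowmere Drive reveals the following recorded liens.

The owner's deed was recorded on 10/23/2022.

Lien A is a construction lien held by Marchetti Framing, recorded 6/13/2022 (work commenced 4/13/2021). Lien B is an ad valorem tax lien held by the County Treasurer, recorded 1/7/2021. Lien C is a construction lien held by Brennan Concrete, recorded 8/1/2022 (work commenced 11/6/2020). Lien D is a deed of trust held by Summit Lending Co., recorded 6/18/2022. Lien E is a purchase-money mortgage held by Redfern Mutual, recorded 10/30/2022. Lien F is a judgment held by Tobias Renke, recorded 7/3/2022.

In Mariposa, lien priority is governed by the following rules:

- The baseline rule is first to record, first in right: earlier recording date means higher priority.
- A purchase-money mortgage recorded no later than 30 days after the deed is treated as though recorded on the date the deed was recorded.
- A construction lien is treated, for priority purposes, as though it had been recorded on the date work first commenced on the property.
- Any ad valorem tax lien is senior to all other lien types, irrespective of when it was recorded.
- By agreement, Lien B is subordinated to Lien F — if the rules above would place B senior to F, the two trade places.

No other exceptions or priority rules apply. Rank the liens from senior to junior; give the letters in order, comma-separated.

F, C, A, D, B, E

Effective dates: A's effective date is 4/13/2021, when work began; C is treated as recorded 11/6/2020, the work-commencement date; E's effective date is the deed date, 10/23/2022.
B is an ad valorem tax lien, so it outranks all other liens regardless of date.
The other liens, earliest effective date first: C (11/6/2020), A (4/13/2021), D (6/18/2022), F (7/3/2022), E (10/23/2022).
B is senior to F before the subordination, so the two trade places.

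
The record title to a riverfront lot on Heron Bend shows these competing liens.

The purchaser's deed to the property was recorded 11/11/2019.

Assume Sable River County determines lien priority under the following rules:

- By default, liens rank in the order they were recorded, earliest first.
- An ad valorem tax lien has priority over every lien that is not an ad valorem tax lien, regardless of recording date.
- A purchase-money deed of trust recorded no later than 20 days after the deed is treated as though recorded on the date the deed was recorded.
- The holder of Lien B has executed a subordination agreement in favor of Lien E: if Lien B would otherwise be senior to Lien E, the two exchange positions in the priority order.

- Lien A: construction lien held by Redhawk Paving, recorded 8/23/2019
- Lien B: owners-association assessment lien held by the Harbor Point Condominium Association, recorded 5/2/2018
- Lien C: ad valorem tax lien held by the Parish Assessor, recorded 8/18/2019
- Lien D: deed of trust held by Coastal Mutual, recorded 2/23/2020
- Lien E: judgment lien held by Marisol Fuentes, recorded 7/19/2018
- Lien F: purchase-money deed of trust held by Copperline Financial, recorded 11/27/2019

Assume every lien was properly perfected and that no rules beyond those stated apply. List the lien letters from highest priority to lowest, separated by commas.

C, E, B, A, F, D

Effective dates: F relates back to the deed date 11/11/2019.
C is an ad valorem tax lien, so it outranks all other liens regardless of date.
Ordering the rest by effective date: B (5/2/2018), E (7/19/2018), A (8/23/2019), F (11/11/2019), D (2/23/2020).
Because B would otherwise rank above E, the subordination swaps them.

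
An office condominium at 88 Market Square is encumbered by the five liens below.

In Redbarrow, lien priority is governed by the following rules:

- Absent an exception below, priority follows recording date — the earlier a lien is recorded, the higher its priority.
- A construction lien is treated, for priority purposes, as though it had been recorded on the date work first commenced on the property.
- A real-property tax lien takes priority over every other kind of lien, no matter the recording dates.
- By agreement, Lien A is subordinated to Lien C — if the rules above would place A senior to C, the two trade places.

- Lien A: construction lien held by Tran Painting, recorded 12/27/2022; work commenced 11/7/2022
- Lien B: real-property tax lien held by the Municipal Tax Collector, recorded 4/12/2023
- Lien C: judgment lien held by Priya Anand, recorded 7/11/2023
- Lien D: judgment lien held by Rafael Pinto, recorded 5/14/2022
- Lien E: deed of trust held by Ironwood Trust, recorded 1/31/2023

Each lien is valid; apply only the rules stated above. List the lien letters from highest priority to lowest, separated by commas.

B, D, C, E, A

Adjusting effective dates: A relates back to 11/7/2022 (work commenced).
As a real-property tax lien, B is senior to every other lien.
Ordering the rest by effective date: D (5/14/2022), A (11/7/2022), E (1/31/2023), C (7/11/2023).
The subordination applies — A was senior to C — so A and C swap.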